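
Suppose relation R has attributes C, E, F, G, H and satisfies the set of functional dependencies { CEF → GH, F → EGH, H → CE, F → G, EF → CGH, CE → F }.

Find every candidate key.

{F}⁺: F→EGH adds E, G, H; H→CE adds C → {C, E, F, G, H}.
{H}⁺: H→CE adds C, E; CE→F adds F; CEF→GH adds G → {C, E, F, G, H}.
{C, E}⁺: CE→F adds F; CEF→GH adds G, H → {C, E, F, G, H}. Minimal: {E}⁺ = {E}; {C}⁺ = {C} — none reach the full schema.
Any other superkey contains one of these as a subset, so there are no further candidate keys.

{F}, {H}, {C, E}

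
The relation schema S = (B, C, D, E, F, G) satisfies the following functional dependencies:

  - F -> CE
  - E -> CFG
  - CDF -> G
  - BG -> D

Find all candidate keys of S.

Attribute B never appears on the right-hand side of any dependency, so B must belong to every candidate key.
{B}⁺ = {B}, which is not all of the schema, so we must add further attributes.
{B, E}⁺: E→CFG adds C, F, G; BG→D adds D → {B, C, D, E, F, G}.
{B, F}⁺: F→CE adds C, E; E→CFG adds G; BG→D adds D → {B, C, D, E, F, G}.

{B, E}, {B, F}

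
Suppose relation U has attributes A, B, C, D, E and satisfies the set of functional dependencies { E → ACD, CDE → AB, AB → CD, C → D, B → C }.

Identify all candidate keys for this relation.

(E)

Attribute E never appears on the right-hand side of any dependency, so E must belong to every candidate key.
{E}⁺ = {A, B, C, D, E}, which is all of the schema, so {E} is the only candidate key.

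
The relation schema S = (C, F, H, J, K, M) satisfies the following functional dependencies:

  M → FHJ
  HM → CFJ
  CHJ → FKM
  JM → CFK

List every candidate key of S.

{M}⁺: M→FHJ adds F, H, J; HM→CFJ adds C; CHJ→FKM adds K → {C, F, H, J, K, M}.
{C, H, J}⁺: CHJ→FKM adds F, K, M → {C, F, H, J, K, M}. Minimal: {H, J}⁺ = {H, J}; {C, J}⁺ = {C, J}; {C, H}⁺ = {C, H} — none reach the full schema.

M, CHJ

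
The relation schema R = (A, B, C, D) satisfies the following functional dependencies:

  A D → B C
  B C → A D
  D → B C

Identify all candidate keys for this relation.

{D}⁺: D→BC adds B, C; BC→AD adds A → {A, B, C, D}.
{B, C}⁺: BC→AD adds A, D → {A, B, C, D}.
Any other superkey contains one of these as a subset, so there are no further candidate keys.

{D}, {B, C}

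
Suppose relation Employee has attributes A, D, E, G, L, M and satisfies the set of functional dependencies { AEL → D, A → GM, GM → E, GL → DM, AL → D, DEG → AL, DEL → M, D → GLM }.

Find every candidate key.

{D}⁺: D→GLM adds G, L, M; GM→E adds E; DEG→AL adds A → {A, D, E, G, L, M}.
{A, L}⁺: A→GM adds G, M; GM→E adds E; GL→DM adds D → {A, D, E, G, L, M}. Minimal: {L}⁺ = {L}; {A}⁺ = {A, E, G, M} — none reach the full schema.
{G, L}⁺: GL→DM adds D, M; GM→E adds E; DEG→AL adds A → {A, D, E, G, L, M}. Minimal: {L}⁺ = {L}; {G}⁺ = {G} — none reach the full schema.

(D); (A, L); (G, L)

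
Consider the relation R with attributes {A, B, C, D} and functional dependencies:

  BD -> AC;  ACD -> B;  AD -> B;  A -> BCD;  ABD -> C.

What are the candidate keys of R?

A, BD

{A}⁺: A→BCD adds B, C, D → {A, B, C, D}.
{B, D}⁺: BD→AC adds A, C → {A, B, C, D}.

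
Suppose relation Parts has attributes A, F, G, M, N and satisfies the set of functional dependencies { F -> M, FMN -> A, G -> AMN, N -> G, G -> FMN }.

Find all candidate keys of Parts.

{G}⁺: G→AMN adds A, M, N; G→FMN adds F → {A, F, G, M, N}.
{N}⁺: N→G adds G; G→FMN adds F, M; FMN→A adds A → {A, F, G, M, N}.

(G), (N)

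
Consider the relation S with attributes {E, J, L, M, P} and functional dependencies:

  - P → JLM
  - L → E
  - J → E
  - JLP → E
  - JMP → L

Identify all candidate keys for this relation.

{P}⁺: P→JLM adds J, L, M; L→E adds E → {E, J, L, M, P}.

(P)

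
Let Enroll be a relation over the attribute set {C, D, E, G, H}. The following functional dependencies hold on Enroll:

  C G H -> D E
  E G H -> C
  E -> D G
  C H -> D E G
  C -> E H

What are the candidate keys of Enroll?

{C}; {E, H}

{C}⁺: C→EH adds E, H; E→DG adds D, G → {C, D, E, G, H}.
{E, H}⁺: E→DG adds D, G; EGH→C adds C → {C, D, E, G, H}. Minimal: {H}⁺ = {H}; {E}⁺ = {D, E, G} — none reach the full schema.
Any other superkey contains one of these as a subset, so there are no further candidate keys.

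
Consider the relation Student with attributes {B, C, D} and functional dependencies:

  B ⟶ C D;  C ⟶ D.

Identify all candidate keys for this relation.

Attribute B never appears on the right-hand side of any dependency, so B must belong to every candidate key.
{B}⁺ = {B, C, D}, which is all of the schema, so {B} is the only candidate key.

{B}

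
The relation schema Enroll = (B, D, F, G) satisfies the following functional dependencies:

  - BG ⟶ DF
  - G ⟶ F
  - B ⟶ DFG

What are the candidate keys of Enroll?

Attribute B never appears on the right-hand side of any dependency, so B must belong to every candidate key.
{B}⁺ = {B, D, F, G}, which is all of the schema, so {B} is the only candidate key.

(B)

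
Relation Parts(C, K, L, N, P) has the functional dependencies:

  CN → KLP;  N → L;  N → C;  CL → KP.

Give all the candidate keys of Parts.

Attribute N never appears on the right-hand side of any dependency, so N must belong to every candidate key.
{N}⁺ = {C, K, L, N, P}, which is all of the schema, so {N} is the only candidate key.

{N}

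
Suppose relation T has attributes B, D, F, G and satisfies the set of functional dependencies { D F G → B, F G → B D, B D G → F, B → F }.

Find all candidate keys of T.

{B, G}, {F, G}

Attribute G never appears on the right-hand side of any dependency, so G must belong to every candidate key.
{G}⁺ = {G}, which is not all of the schema, so we must add further attributes.
{B, G}⁺: B→F adds F; FG→BD adds D → {B, D, F, G}.
{F, G}⁺: FG→BD adds B, D → {B, D, F, G}.
Any other superkey contains one of these as a subset, so there are no further candidate keys.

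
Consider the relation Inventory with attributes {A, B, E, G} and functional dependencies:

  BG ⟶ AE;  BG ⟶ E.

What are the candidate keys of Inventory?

Attributes B, G never appear on any right-hand side, so every candidate key must contain {B, G}.
{B, G}⁺ = {A, B, E, G}, which is all of the schema, so {B, G} is the only candidate key.

BG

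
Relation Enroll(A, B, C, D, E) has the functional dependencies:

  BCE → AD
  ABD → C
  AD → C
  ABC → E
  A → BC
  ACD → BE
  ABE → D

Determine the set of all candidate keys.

{A}⁺: A→BC adds B, C; ABC→E adds E; ABE→D adds D → {A, B, C, D, E}.
{B, C, E}⁺: BCE→AD adds A, D → {A, B, C, D, E}. Minimal: {C, E}⁺ = {C, E}; {B, E}⁺ = {B, E}; {B, C}⁺ = {B, C} — none reach the full schema.
Any other superkey contains one of these as a subset, so there are no further candidate keys.

A, BCE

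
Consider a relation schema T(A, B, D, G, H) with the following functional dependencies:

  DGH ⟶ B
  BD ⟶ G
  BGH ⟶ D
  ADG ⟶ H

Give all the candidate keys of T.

(A, B, D), (A, D, G), (A, B, G, H)

Attribute A never appears on the right-hand side of any dependency, so A must belong to every candidate key.
{A}⁺ = {A}, which is not all of the schema, so we must add further attributes.
{A, B, D}⁺: BD→G adds G; ADG→H adds H → {A, B, D, G, H}. Minimal: {B, D}⁺ = {B, D, G}; {A, D}⁺ = {A, D}; {A, B}⁺ = {A, B} — none reach the full schema.
{A, D, G}⁺: ADG→H adds H; DGH→B adds B → {A, B, D, G, H}. Minimal: {D, G}⁺ = {D, G}; {A, G}⁺ = {A, G}; {A, D}⁺ = {A, D} — none reach the full schema.
{A, B, G, H}⁺: BGH→D adds D → {A, B, D, G, H}. Minimal: {B, G, H}⁺ = {B, D, G, H}; {A, G, H}⁺ = {A, G, H}; {A, B, H}⁺ = {A, B, H}; … — none reach the full schema.
Any other superkey contains one of these as a subset, so there are no further candidate keys.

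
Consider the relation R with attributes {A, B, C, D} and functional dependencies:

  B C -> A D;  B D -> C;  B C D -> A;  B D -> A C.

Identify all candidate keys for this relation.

{B, C}⁺: BC→AD adds A, D → {A, B, C, D}. Minimal: {C}⁺ = {C}; {B}⁺ = {B} — none reach the full schema.
{B, D}⁺: BD→C adds C; BCD→A adds A → {A, B, C, D}. Minimal: {D}⁺ = {D}; {B}⁺ = {B} — none reach the full schema.
Any other superkey contains one of these as a subset, so there are no further candidate keys.

BC; BD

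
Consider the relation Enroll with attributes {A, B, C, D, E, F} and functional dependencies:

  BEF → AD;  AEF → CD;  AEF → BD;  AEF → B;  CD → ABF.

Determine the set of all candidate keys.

Attribute E never appears on the right-hand side of any dependency, so E must belong to every candidate key.
{E}⁺ = {E}, which is not all of the schema, so we must add further attributes.
{A, E, F}⁺: AEF→CD adds C, D; AEF→BD adds B → {A, B, C, D, E, F}. Minimal: {E, F}⁺ = {E, F}; {A, F}⁺ = {A, F}; {A, E}⁺ = {A, E} — none reach the full schema.
{B, E, F}⁺: BEF→AD adds A, D; AEF→CD adds C → {A, B, C, D, E, F}. Minimal: {E, F}⁺ = {E, F}; {B, F}⁺ = {B, F}; {B, E}⁺ = {B, E} — none reach the full schema.
{C, D, E}⁺: CD→ABF adds A, B, F → {A, B, C, D, E, F}. Minimal: {D, E}⁺ = {D, E}; {C, E}⁺ = {C, E}; {C, D}⁺ = {A, B, C, D, F} — none reach the full schema.

{A, E, F}; {B, E, F}; {C, D, E}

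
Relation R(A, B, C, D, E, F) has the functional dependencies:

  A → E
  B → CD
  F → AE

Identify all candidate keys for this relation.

{B, F}⁺: B→CD adds C, D; F→AE adds A, E → {A, B, C, D, E, F}. Minimal: {F}⁺ = {A, E, F}; {B}⁺ = {B, C, D} — none reach the full schema.

{B, F}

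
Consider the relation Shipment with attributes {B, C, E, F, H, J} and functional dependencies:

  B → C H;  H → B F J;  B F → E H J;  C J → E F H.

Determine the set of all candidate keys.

{B}, {H}, {C, J}

{B}⁺: B→CH adds C, H; H→BFJ adds F, J; BF→EHJ adds E → {B, C, E, F, H, J}.
{H}⁺: H→BFJ adds B, F, J; BF→EHJ adds E; B→CH adds C → {B, C, E, F, H, J}.
{C, J}⁺: CJ→EFH adds E, F, H; H→BFJ adds B → {B, C, E, F, H, J}. Minimal: {J}⁺ = {J}; {C}⁺ = {C} — none reach the full schema.
Any other superkey contains one of these as a subset, so there are no further candidate keys.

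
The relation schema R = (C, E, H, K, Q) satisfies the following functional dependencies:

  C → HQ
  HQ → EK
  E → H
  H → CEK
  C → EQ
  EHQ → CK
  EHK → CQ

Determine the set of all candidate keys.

{C}⁺: C→HQ adds H, Q; HQ→EK adds E, K → {C, E, H, K, Q}.
{E}⁺: E→H adds H; H→CEK adds C, K; C→EQ adds Q → {C, E, H, K, Q}.
{H}⁺: H→CEK adds C, E, K; C→EQ adds Q → {C, E, H, K, Q}.

(C); (E); (H)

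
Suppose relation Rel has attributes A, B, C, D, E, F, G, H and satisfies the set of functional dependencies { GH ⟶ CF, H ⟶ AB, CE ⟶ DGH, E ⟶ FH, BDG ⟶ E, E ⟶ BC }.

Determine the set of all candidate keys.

{E}, {B, D, G}, {D, G, H}

{E}⁺: E→FH adds F, H; E→BC adds B, C; H→AB adds A; CE→DGH adds D, G → {A, B, C, D, E, F, G, H}.
{B, D, G}⁺: BDG→E adds E; E→BC adds C; CE→DGH adds H; E→FH adds F; H→AB adds A → {A, B, C, D, E, F, G, H}. Minimal: {D, G}⁺ = {D, G}; {B, G}⁺ = {B, G}; {B, D}⁺ = {B, D} — none reach the full schema.
{D, G, H}⁺: GH→CF adds C, F; H→AB adds A, B; BDG→E adds E → {A, B, C, D, E, F, G, H}. Minimal: {G, H}⁺ = {A, B, C, F, G, H}; {D, H}⁺ = {A, B, D, H}; {D, G}⁺ = {D, G} — none reach the full schema.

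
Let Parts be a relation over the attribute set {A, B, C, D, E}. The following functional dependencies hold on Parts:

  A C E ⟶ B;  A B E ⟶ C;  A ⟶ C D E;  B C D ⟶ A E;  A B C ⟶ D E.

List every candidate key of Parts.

{A}⁺: A→CDE adds C, D, E; ACE→B adds B → {A, B, C, D, E}.
{B, C, D}⁺: BCD→AE adds A, E → {A, B, C, D, E}. Minimal: {C, D}⁺ = {C, D}; {B, D}⁺ = {B, D}; {B, C}⁺ = {B, C} — none reach the full schema.
Any other superkey contains one of these as a subset, so there are no further candidate keys.

A; BCD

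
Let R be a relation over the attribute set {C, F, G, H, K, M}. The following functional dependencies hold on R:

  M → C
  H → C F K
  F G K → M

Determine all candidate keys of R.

{G, H}

Attributes G, H never appear on any right-hand side, so every candidate key must contain {G, H}.
{G, H}⁺ = {C, F, G, H, K, M}, which is all of the schema, so {G, H} is the only candidate key.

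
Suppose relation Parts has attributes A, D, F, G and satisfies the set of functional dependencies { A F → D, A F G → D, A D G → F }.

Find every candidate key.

Attributes A, G never appear on any right-hand side, so every candidate key must contain {A, G}.
{A, G}⁺ = {A, G}, which is not all of the schema, so we must add further attributes.
{A, D, G}⁺: ADG→F adds F → {A, D, F, G}. Minimal: {D, G}⁺ = {D, G}; {A, G}⁺ = {A, G}; {A, D}⁺ = {A, D} — none reach the full schema.
{A, F, G}⁺: AF→D adds D → {A, D, F, G}. Minimal: {F, G}⁺ = {F, G}; {A, G}⁺ = {A, G}; {A, F}⁺ = {A, D, F} — none reach the full schema.

ADG, AFG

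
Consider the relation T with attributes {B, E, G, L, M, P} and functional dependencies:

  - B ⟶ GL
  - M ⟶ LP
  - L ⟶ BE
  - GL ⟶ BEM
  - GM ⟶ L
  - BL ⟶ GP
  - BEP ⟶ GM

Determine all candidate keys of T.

{B}, {L}, {M}

{B}⁺: B→GL adds G, L; L→BE adds E; GL→BEM adds M; BL→GP adds P → {B, E, G, L, M, P}.
{L}⁺: L→BE adds B, E; BL→GP adds G, P; BEP→GM adds M → {B, E, G, L, M, P}.
{M}⁺: M→LP adds L, P; L→BE adds B, E; BL→GP adds G → {B, E, G, L, M, P}.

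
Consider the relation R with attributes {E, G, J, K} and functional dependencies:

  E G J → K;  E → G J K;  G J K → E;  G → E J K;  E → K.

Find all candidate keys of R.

{E}, {G}

{E}⁺: E→GJK adds G, J, K → {E, G, J, K}.
{G}⁺: G→EJK adds E, J, K → {E, G, J, K}.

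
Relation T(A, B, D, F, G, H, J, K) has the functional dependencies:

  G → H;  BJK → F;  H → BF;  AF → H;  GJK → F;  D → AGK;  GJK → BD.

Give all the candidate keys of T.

{D, J}⁺: D→AGK adds A, G, K; GJK→BD adds B; G→H adds H; BJK→F adds F → {A, B, D, F, G, H, J, K}. Minimal: {J}⁺ = {J}; {D}⁺ = {A, B, D, F, G, H, K} — none reach the full schema.
{G, J, K}⁺: G→H adds H; H→BF adds B, F; GJK→BD adds D; D→AGK adds A → {A, B, D, F, G, H, J, K}. Minimal: {J, K}⁺ = {J, K}; {G, K}⁺ = {B, F, G, H, K}; {G, J}⁺ = {B, F, G, H, J} — none reach the full schema.
Any other superkey contains one of these as a subset, so there are no further candidate keys.

(D, J), (G, J, K)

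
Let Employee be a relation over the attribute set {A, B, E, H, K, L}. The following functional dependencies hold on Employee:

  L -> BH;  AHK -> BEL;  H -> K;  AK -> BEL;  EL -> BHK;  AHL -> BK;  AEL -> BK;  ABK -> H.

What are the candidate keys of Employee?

AH, AK, AL

Attribute A never appears on the right-hand side of any dependency, so A must belong to every candidate key.
{A}⁺ = {A}, which is not all of the schema, so we must add further attributes.
{A, H}⁺: H→K adds K; AK→BEL adds B, E, L → {A, B, E, H, K, L}. Minimal: {H}⁺ = {H, K}; {A}⁺ = {A} — none reach the full schema.
{A, K}⁺: AK→BEL adds B, E, L; EL→BHK adds H → {A, B, E, H, K, L}. Minimal: {K}⁺ = {K}; {A}⁺ = {A} — none reach the full schema.
{A, L}⁺: L→BH adds B, H; H→K adds K; AK→BEL adds E → {A, B, E, H, K, L}. Minimal: {L}⁺ = {B, H, K, L}; {A}⁺ = {A} — none reach the full schema.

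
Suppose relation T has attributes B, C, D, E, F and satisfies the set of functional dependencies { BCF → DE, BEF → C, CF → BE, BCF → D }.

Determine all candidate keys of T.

Attribute F never appears on the right-hand side of any dependency, so F must belong to every candidate key.
{F}⁺ = {F}, which is not all of the schema, so we must add further attributes.
{C, F}⁺: CF→BE adds B, E; BCF→D adds D → {B, C, D, E, F}. Minimal: {F}⁺ = {F}; {C}⁺ = {C} — none reach the full schema.
{B, E, F}⁺: BEF→C adds C; BCF→D adds D → {B, C, D, E, F}. Minimal: {E, F}⁺ = {E, F}; {B, F}⁺ = {B, F}; {B, E}⁺ = {B, E} — none reach the full schema.
Any other superkey contains one of these as a subset, so there are no further candidate keys.

{C, F}, {B, E, F}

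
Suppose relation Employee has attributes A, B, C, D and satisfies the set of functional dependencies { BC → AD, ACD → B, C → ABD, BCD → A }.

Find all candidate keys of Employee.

{C}⁺: C→ABD adds A, B, D → {A, B, C, D}.

(C)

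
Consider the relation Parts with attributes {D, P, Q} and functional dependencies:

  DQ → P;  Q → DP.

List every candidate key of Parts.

{Q}

Attribute Q never appears on the right-hand side of any dependency, so Q must belong to every candidate key.
{Q}⁺ = {D, P, Q}, which is all of the schema, so {Q} is the only candidate key.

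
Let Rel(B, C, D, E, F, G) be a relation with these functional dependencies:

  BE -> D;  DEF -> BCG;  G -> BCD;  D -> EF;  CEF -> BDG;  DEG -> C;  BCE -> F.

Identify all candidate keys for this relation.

{D}⁺: D→EF adds E, F; DEF→BCG adds B, C, G → {B, C, D, E, F, G}.
{G}⁺: G→BCD adds B, C, D; D→EF adds E, F → {B, C, D, E, F, G}.
{B, E}⁺: BE→D adds D; D→EF adds F; DEF→BCG adds C, G → {B, C, D, E, F, G}.
{C, E, F}⁺: CEF→BDG adds B, D, G → {B, C, D, E, F, G}.
Any other superkey contains one of these as a subset, so there are no further candidate keys.

{D}, {G}, {B, E}, {C, E, F}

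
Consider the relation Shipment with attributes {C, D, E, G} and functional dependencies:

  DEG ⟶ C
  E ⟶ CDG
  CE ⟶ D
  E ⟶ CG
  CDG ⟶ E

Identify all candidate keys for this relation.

{E}⁺: E→CDG adds C, D, G → {C, D, E, G}.
{C, D, G}⁺: CDG→E adds E → {C, D, E, G}. Minimal: {D, G}⁺ = {D, G}; {C, G}⁺ = {C, G}; {C, D}⁺ = {C, D} — none reach the full schema.
Any other superkey contains one of these as a subset, so there are no further candidate keys.

{E}, {C, D, G}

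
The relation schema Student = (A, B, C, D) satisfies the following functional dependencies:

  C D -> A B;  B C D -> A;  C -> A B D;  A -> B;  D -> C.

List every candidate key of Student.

C; D

{C}⁺: C→ABD adds A, B, D → {A, B, C, D}.
{D}⁺: D→C adds C; CD→AB adds A, B → {A, B, C, D}.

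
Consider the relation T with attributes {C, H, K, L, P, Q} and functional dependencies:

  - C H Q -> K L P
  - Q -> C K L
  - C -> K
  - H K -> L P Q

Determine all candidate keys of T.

CH, HK, HQ

Attribute H never appears on the right-hand side of any dependency, so H must belong to every candidate key.
{H}⁺ = {H}, which is not all of the schema, so we must add further attributes.
{C, H}⁺: C→K adds K; HK→LPQ adds L, P, Q → {C, H, K, L, P, Q}. Minimal: {H}⁺ = {H}; {C}⁺ = {C, K} — none reach the full schema.
{H, K}⁺: HK→LPQ adds L, P, Q; Q→CKL adds C → {C, H, K, L, P, Q}. Minimal: {K}⁺ = {K}; {H}⁺ = {H} — none reach the full schema.
{H, Q}⁺: Q→CKL adds C, K, L; HK→LPQ adds P → {C, H, K, L, P, Q}. Minimal: {Q}⁺ = {C, K, L, Q}; {H}⁺ = {H} — none reach the full schema.
Any other superkey contains one of these as a subset, so there are no further candidate keys.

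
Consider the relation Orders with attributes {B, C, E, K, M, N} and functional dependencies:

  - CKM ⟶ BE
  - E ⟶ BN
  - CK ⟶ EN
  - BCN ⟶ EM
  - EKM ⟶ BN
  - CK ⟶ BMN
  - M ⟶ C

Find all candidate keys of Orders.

{C, K}, {K, M}

Attribute K never appears on the right-hand side of any dependency, so K must belong to every candidate key.
{K}⁺ = {K}, which is not all of the schema, so we must add further attributes.
{C, K}⁺: CK→EN adds E, N; CK→BMN adds B, M → {B, C, E, K, M, N}. Minimal: {K}⁺ = {K}; {C}⁺ = {C} — none reach the full schema.
{K, M}⁺: M→C adds C; CKM→BE adds B, E; E→BN adds N → {B, C, E, K, M, N}. Minimal: {M}⁺ = {C, M}; {K}⁺ = {K} — none reach the full schema.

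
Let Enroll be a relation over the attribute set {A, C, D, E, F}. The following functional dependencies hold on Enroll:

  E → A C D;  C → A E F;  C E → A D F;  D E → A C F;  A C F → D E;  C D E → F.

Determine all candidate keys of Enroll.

{C}⁺: C→AEF adds A, E, F; CE→ADF adds D → {A, C, D, E, F}.
{E}⁺: E→ACD adds A, C, D; C→AEF adds F → {A, C, D, E, F}.
Any other superkey contains one of these as a subset, so there are no further candidate keys.

(C); (E)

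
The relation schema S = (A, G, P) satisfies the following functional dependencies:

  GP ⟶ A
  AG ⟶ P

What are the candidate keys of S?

{A, G}⁺: AG→P adds P → {A, G, P}. Minimal: {G}⁺ = {G}; {A}⁺ = {A} — none reach the full schema.
{G, P}⁺: GP→A adds A → {A, G, P}. Minimal: {P}⁺ = {P}; {G}⁺ = {G} — none reach the full schema.
Any other superkey contains one of these as a subset, so there are no further candidate keys.

{A, G}, {G, P}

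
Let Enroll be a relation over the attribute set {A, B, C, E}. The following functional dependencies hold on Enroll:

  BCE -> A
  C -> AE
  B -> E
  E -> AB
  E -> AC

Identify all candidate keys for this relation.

{B}⁺: B→E adds E; E→AB adds A; E→AC adds C → {A, B, C, E}.
{C}⁺: C→AE adds A, E; E→AB adds B → {A, B, C, E}.
{E}⁺: E→AB adds A, B; E→AC adds C → {A, B, C, E}.

(B); (C); (E)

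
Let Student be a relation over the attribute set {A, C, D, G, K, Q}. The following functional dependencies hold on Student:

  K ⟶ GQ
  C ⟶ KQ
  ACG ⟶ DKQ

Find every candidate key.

AC

Attributes A, C never appear on any right-hand side, so every candidate key must contain {A, C}.
{A, C}⁺ = {A, C, D, G, K, Q}, which is all of the schema, so {A, C} is the only candidate key.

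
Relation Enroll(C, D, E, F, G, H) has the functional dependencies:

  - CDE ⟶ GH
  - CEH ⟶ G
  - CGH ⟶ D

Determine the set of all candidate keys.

CDEF, CEFH

Attributes C, E, F never appear on any right-hand side, so every candidate key must contain {C, E, F}.
{C, E, F}⁺ = {C, E, F}, which is not all of the schema, so we must add further attributes.
{C, D, E, F}⁺: CDE→GH adds G, H → {C, D, E, F, G, H}. Minimal: {D, E, F}⁺ = {D, E, F}; {C, E, F}⁺ = {C, E, F}; {C, D, F}⁺ = {C, D, F}; … — none reach the full schema.
{C, E, F, H}⁺: CEH→G adds G; CGH→D adds D → {C, D, E, F, G, H}. Minimal: {E, F, H}⁺ = {E, F, H}; {C, F, H}⁺ = {C, F, H}; {C, E, H}⁺ = {C, D, E, G, H}; … — none reach the full schema.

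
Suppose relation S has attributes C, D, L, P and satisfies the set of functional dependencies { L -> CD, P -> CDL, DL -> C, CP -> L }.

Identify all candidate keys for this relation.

P

Attribute P never appears on the right-hand side of any dependency, so P must belong to every candidate key.
{P}⁺ = {C, D, L, P}, which is all of the schema, so {P} is the only candidate key.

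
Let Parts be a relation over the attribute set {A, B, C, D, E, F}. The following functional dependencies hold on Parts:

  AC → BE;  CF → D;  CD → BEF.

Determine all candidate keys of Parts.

ACD; ACF

Attributes A, C never appear on any right-hand side, so every candidate key must contain {A, C}.
{A, C}⁺ = {A, B, C, E}, which is not all of the schema, so we must add further attributes.
{A, C, D}⁺: AC→BE adds B, E; CD→BEF adds F → {A, B, C, D, E, F}. Minimal: {C, D}⁺ = {B, C, D, E, F}; {A, D}⁺ = {A, D}; {A, C}⁺ = {A, B, C, E} — none reach the full schema.
{A, C, F}⁺: AC→BE adds B, E; CF→D adds D → {A, B, C, D, E, F}. Minimal: {C, F}⁺ = {B, C, D, E, F}; {A, F}⁺ = {A, F}; {A, C}⁺ = {A, B, C, E} — none reach the full schema.
Any other superkey contains one of these as a subset, so there are no further candidate keys.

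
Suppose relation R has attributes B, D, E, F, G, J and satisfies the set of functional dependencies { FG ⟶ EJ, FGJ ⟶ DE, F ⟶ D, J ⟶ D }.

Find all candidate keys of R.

BFG

Attributes B, F, G never appear on any right-hand side, so every candidate key must contain {B, F, G}.
{B, F, G}⁺ = {B, D, E, F, G, J}, which is all of the schema, so {B, F, G} is the only candidate key.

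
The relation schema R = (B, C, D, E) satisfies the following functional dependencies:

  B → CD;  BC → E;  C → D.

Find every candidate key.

Attribute B never appears on the right-hand side of any dependency, so B must belong to every candidate key.
{B}⁺ = {B, C, D, E}, which is all of the schema, so {B} is the only candidate key.

B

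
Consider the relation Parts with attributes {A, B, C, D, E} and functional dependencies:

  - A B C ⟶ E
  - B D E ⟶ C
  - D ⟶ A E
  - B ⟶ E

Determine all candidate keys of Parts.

Attributes B, D never appear on any right-hand side, so every candidate key must contain {B, D}.
{B, D}⁺ = {A, B, C, D, E}, which is all of the schema, so {B, D} is the only candidate key.

{B, D}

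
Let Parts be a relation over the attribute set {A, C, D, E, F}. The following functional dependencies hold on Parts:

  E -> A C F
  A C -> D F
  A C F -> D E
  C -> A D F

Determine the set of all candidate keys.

{C}, {E}

{C}⁺: C→ADF adds A, D, F; ACF→DE adds E → {A, C, D, E, F}.
{E}⁺: E→ACF adds A, C, F; AC→DF adds D → {A, C, D, E, F}.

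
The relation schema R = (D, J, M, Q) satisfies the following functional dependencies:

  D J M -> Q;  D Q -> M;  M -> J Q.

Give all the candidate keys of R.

{D, M}⁺: M→JQ adds J, Q → {D, J, M, Q}.
{D, Q}⁺: DQ→M adds M; M→JQ adds J → {D, J, M, Q}.

DM; DQ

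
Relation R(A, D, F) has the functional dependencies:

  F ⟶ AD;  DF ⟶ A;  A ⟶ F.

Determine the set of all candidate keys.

(A), (F)

{A}⁺: A→F adds F; F→AD adds D → {A, D, F}.
{F}⁺: F→AD adds A, D → {A, D, F}.
Any other superkey contains one of these as a subset, so there are no further candidate keys.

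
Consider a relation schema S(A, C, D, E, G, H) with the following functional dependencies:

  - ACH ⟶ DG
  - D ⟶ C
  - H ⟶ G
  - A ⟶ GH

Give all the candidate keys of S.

(A, C, E), (A, D, E)

{A, C, E}⁺: A→GH adds G, H; ACH→DG adds D → {A, C, D, E, G, H}. Minimal: {C, E}⁺ = {C, E}; {A, E}⁺ = {A, E, G, H}; {A, C}⁺ = {A, C, D, G, H} — none reach the full schema.
{A, D, E}⁺: D→C adds C; A→GH adds G, H → {A, C, D, E, G, H}. Minimal: {D, E}⁺ = {C, D, E}; {A, E}⁺ = {A, E, G, H}; {A, D}⁺ = {A, C, D, G, H} — none reach the full schema.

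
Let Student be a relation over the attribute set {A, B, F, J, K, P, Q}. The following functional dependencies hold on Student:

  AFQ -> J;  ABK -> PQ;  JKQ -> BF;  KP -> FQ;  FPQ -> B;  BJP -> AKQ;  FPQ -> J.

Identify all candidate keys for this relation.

(K, P), (A, B, K), (B, J, P), (F, P, Q), (A, F, K, Q), (A, J, K, Q)

{K, P}⁺: KP→FQ adds F, Q; FPQ→B adds B; FPQ→J adds J; BJP→AKQ adds A → {A, B, F, J, K, P, Q}. Minimal: {P}⁺ = {P}; {K}⁺ = {K} — none reach the full schema.
{A, B, K}⁺: ABK→PQ adds P, Q; KP→FQ adds F; FPQ→J adds J → {A, B, F, J, K, P, Q}. Minimal: {B, K}⁺ = {B, K}; {A, K}⁺ = {A, K}; {A, B}⁺ = {A, B} — none reach the full schema.
{B, J, P}⁺: BJP→AKQ adds A, K, Q; JKQ→BF adds F → {A, B, F, J, K, P, Q}. Minimal: {J, P}⁺ = {J, P}; {B, P}⁺ = {B, P}; {B, J}⁺ = {B, J} — none reach the full schema.
{F, P, Q}⁺: FPQ→B adds B; FPQ→J adds J; BJP→AKQ adds A, K → {A, B, F, J, K, P, Q}. Minimal: {P, Q}⁺ = {P, Q}; {F, Q}⁺ = {F, Q}; {F, P}⁺ = {F, P} — none reach the full schema.
{A, F, K, Q}⁺: AFQ→J adds J; JKQ→BF adds B; ABK→PQ adds P → {A, B, F, J, K, P, Q}. Minimal: {F, K, Q}⁺ = {F, K, Q}; {A, K, Q}⁺ = {A, K, Q}; {A, F, Q}⁺ = {A, F, J, Q}; … — none reach the full schema.
{A, J, K, Q}⁺: JKQ→BF adds B, F; ABK→PQ adds P → {A, B, F, J, K, P, Q}. Minimal: {J, K, Q}⁺ = {B, F, J, K, Q}; {A, K, Q}⁺ = {A, K, Q}; {A, J, Q}⁺ = {A, J, Q}; … — none reach the full schema.
Any other superkey contains one of these as a subset, so there are no further candidate keys.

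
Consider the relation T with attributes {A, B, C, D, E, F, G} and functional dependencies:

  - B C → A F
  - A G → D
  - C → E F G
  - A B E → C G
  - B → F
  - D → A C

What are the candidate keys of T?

Attribute B never appears on the right-hand side of any dependency, so B must belong to every candidate key.
{B}⁺ = {B, F}, which is not all of the schema, so we must add further attributes.
{B, C}⁺: BC→AF adds A, F; C→EFG adds E, G; AG→D adds D → {A, B, C, D, E, F, G}. Minimal: {C}⁺ = {C, E, F, G}; {B}⁺ = {B, F} — none reach the full schema.
{B, D}⁺: B→F adds F; D→AC adds A, C; C→EFG adds E, G → {A, B, C, D, E, F, G}. Minimal: {D}⁺ = {A, C, D, E, F, G}; {B}⁺ = {B, F} — none reach the full schema.
{A, B, E}⁺: ABE→CG adds C, G; B→F adds F; AG→D adds D → {A, B, C, D, E, F, G}. Minimal: {B, E}⁺ = {B, E, F}; {A, E}⁺ = {A, E}; {A, B}⁺ = {A, B, F} — none reach the full schema.
{A, B, G}⁺: AG→D adds D; B→F adds F; D→AC adds C; C→EFG adds E → {A, B, C, D, E, F, G}. Minimal: {B, G}⁺ = {B, F, G}; {A, G}⁺ = {A, C, D, E, F, G}; {A, B}⁺ = {A, B, F} — none reach the full schema.
Any other superkey contains one of these as a subset, so there are no further candidate keys.

(B, C); (B, D); (A, B, E); (A, B, G)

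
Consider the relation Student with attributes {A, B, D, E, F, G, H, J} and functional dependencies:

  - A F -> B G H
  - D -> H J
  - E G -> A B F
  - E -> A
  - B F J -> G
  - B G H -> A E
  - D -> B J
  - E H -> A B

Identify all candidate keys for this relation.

(D, F), (D, G)

Attribute D never appears on the right-hand side of any dependency, so D must belong to every candidate key.
{D}⁺ = {B, D, H, J}, which is not all of the schema, so we must add further attributes.
{D, F}⁺: D→HJ adds H, J; D→BJ adds B; BFJ→G adds G; BGH→AE adds A, E → {A, B, D, E, F, G, H, J}. Minimal: {F}⁺ = {F}; {D}⁺ = {B, D, H, J} — none reach the full schema.
{D, G}⁺: D→HJ adds H, J; D→BJ adds B; BGH→AE adds A, E; EG→ABF adds F → {A, B, D, E, F, G, H, J}. Minimal: {G}⁺ = {G}; {D}⁺ = {B, D, H, J} — none reach the full schema.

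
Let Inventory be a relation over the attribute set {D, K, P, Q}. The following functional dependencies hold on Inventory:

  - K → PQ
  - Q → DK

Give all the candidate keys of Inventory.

{K}⁺: K→PQ adds P, Q; Q→DK adds D → {D, K, P, Q}.
{Q}⁺: Q→DK adds D, K; K→PQ adds P → {D, K, P, Q}.
Any other superkey contains one of these as a subset, so there are no further candidate keys.

(K); (Q)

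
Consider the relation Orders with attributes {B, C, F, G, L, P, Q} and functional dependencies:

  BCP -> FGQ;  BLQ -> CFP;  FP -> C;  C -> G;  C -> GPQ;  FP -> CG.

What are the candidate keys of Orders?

Attributes B, L never appear on any right-hand side, so every candidate key must contain {B, L}.
{B, L}⁺ = {B, L}, which is not all of the schema, so we must add further attributes.
{B, C, L}⁺: C→G adds G; C→GPQ adds P, Q; BCP→FGQ adds F → {B, C, F, G, L, P, Q}. Minimal: {C, L}⁺ = {C, G, L, P, Q}; {B, L}⁺ = {B, L}; {B, C}⁺ = {B, C, F, G, P, Q} — none reach the full schema.
{B, L, Q}⁺: BLQ→CFP adds C, F, P; C→G adds G → {B, C, F, G, L, P, Q}. Minimal: {L, Q}⁺ = {L, Q}; {B, Q}⁺ = {B, Q}; {B, L}⁺ = {B, L} — none reach the full schema.
{B, F, L, P}⁺: FP→C adds C; C→G adds G; C→GPQ adds Q → {B, C, F, G, L, P, Q}. Minimal: {F, L, P}⁺ = {C, F, G, L, P, Q}; {B, L, P}⁺ = {B, L, P}; {B, F, P}⁺ = {B, C, F, G, P, Q}; … — none reach the full schema.
Any other superkey contains one of these as a subset, so there are no further candidate keys.

(B, C, L), (B, L, Q), (B, F, L, P)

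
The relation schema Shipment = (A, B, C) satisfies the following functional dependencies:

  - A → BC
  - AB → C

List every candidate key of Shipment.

{A}⁺: A→BC adds B, C → {A, B, C}.
No other minimal superkey exists.

A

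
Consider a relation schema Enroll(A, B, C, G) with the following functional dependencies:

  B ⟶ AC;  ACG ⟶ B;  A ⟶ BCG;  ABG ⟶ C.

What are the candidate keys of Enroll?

A, B

{A}⁺: A→BCG adds B, C, G → {A, B, C, G}.
{B}⁺: B→AC adds A, C; A→BCG adds G → {A, B, C, G}.
Any other superkey contains one of these as a subset, so there are no further candidate keys.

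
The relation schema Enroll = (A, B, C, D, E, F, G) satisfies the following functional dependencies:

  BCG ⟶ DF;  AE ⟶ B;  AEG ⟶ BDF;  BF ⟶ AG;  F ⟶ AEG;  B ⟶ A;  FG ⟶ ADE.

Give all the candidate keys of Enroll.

Attribute C never appears on the right-hand side of any dependency, so C must belong to every candidate key.
{C}⁺ = {C}, which is not all of the schema, so we must add further attributes.
{C, F}⁺: F→AEG adds A, E, G; FG→ADE adds D; AE→B adds B → {A, B, C, D, E, F, G}. Minimal: {F}⁺ = {A, B, D, E, F, G}; {C}⁺ = {C} — none reach the full schema.
{B, C, G}⁺: BCG→DF adds D, F; BF→AG adds A; F→AEG adds E → {A, B, C, D, E, F, G}. Minimal: {C, G}⁺ = {C, G}; {B, G}⁺ = {A, B, G}; {B, C}⁺ = {A, B, C} — none reach the full schema.
{A, C, E, G}⁺: AE→B adds B; AEG→BDF adds D, F → {A, B, C, D, E, F, G}. Minimal: {C, E, G}⁺ = {C, E, G}; {A, E, G}⁺ = {A, B, D, E, F, G}; {A, C, G}⁺ = {A, C, G}; … — none reach the full schema.

{C, F}, {B, C, G}, {A, C, E, G}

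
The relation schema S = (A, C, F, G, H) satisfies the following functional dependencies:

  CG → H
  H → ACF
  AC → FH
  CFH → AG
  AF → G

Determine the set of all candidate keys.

{H}⁺: H→ACF adds A, C, F; CFH→AG adds G → {A, C, F, G, H}.
{A, C}⁺: AC→FH adds F, H; CFH→AG adds G → {A, C, F, G, H}. Minimal: {C}⁺ = {C}; {A}⁺ = {A} — none reach the full schema.
{C, G}⁺: CG→H adds H; H→ACF adds A, F → {A, C, F, G, H}. Minimal: {G}⁺ = {G}; {C}⁺ = {C} — none reach the full schema.
Any other superkey contains one of these as a subset, so there are no further candidate keys.

(H), (A, C), (C, G)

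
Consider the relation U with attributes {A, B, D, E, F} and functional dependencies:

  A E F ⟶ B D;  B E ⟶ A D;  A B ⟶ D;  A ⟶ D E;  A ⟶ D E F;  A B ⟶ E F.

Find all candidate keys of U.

{A}⁺: A→DE adds D, E; A→DEF adds F; AEF→BD adds B → {A, B, D, E, F}.
{B, E}⁺: BE→AD adds A, D; A→DEF adds F → {A, B, D, E, F}. Minimal: {E}⁺ = {E}; {B}⁺ = {B} — none reach the full schema.
Any other superkey contains one of these as a subset, so there are no further candidate keys.

{A}, {B, E}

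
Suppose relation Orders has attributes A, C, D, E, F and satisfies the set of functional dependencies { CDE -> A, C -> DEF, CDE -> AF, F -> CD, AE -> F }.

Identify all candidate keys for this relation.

{C}, {F}, {A, E}

{C}⁺: C→DEF adds D, E, F; CDE→AF adds A → {A, C, D, E, F}.
{F}⁺: F→CD adds C, D; C→DEF adds E; CDE→AF adds A → {A, C, D, E, F}.
{A, E}⁺: AE→F adds F; F→CD adds C, D → {A, C, D, E, F}. Minimal: {E}⁺ = {E}; {A}⁺ = {A} — none reach the full schema.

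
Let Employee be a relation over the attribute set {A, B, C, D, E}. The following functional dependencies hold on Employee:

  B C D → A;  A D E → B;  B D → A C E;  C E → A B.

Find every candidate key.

{B, D}, {A, D, E}, {C, D, E}

Attribute D never appears on the right-hand side of any dependency, so D must belong to every candidate key.
{D}⁺ = {D}, which is not all of the schema, so we must add further attributes.
{B, D}⁺: BD→ACE adds A, C, E → {A, B, C, D, E}. Minimal: {D}⁺ = {D}; {B}⁺ = {B} — none reach the full schema.
{A, D, E}⁺: ADE→B adds B; BD→ACE adds C → {A, B, C, D, E}. Minimal: {D, E}⁺ = {D, E}; {A, E}⁺ = {A, E}; {A, D}⁺ = {A, D} — none reach the full schema.
{C, D, E}⁺: CE→AB adds A, B → {A, B, C, D, E}. Minimal: {D, E}⁺ = {D, E}; {C, E}⁺ = {A, B, C, E}; {C, D}⁺ = {C, D} — none reach the full schema.
Any other superkey contains one of these as a subset, so there are no further candidate keys.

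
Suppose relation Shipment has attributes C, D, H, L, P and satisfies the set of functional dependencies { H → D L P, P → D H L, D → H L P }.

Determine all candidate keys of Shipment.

(C, D), (C, H), (C, P)

{C, D}⁺: D→HLP adds H, L, P → {C, D, H, L, P}. Minimal: {D}⁺ = {D, H, L, P}; {C}⁺ = {C} — none reach the full schema.
{C, H}⁺: H→DLP adds D, L, P → {C, D, H, L, P}. Minimal: {H}⁺ = {D, H, L, P}; {C}⁺ = {C} — none reach the full schema.
{C, P}⁺: P→DHL adds D, H, L → {C, D, H, L, P}. Minimal: {P}⁺ = {D, H, L, P}; {C}⁺ = {C} — none reach the full schema.
Any other superkey contains one of these as a subset, so there are no further candidate keys.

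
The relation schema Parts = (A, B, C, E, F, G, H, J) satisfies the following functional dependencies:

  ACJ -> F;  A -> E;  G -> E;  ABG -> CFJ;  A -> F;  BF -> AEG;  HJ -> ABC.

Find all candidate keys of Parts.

{H, J}; {A, B, H}; {B, F, H}

Attribute H never appears on the right-hand side of any dependency, so H must belong to every candidate key.
{H}⁺ = {H}, which is not all of the schema, so we must add further attributes.
{H, J}⁺: HJ→ABC adds A, B, C; ACJ→F adds F; A→E adds E; BF→AEG adds G → {A, B, C, E, F, G, H, J}. Minimal: {J}⁺ = {J}; {H}⁺ = {H} — none reach the full schema.
{A, B, H}⁺: A→E adds E; A→F adds F; BF→AEG adds G; ABG→CFJ adds C, J → {A, B, C, E, F, G, H, J}. Minimal: {B, H}⁺ = {B, H}; {A, H}⁺ = {A, E, F, H}; {A, B}⁺ = {A, B, C, E, F, G, J} — none reach the full schema.
{B, F, H}⁺: BF→AEG adds A, E, G; ABG→CFJ adds C, J → {A, B, C, E, F, G, H, J}. Minimal: {F, H}⁺ = {F, H}; {B, H}⁺ = {B, H}; {B, F}⁺ = {A, B, C, E, F, G, J} — none reach the full schema.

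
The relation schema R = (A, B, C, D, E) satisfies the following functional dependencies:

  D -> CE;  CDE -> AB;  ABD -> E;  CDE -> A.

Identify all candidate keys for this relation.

(D)

{D}⁺: D→CE adds C, E; CDE→AB adds A, B → {A, B, C, D, E}.
No other minimal superkey exists.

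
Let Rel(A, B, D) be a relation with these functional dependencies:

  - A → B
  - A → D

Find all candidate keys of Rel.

{A}

{A}⁺: A→B adds B; A→D adds D → {A, B, D}.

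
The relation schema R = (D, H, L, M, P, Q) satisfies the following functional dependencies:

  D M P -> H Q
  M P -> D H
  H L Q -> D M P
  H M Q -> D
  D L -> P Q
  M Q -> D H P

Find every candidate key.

{D, H, L}; {D, L, M}; {H, L, Q}; {L, M, P}; {L, M, Q}

Attribute L never appears on the right-hand side of any dependency, so L must belong to every candidate key.
{L}⁺ = {L}, which is not all of the schema, so we must add further attributes.
{D, H, L}⁺: DL→PQ adds P, Q; HLQ→DMP adds M → {D, H, L, M, P, Q}. Minimal: {H, L}⁺ = {H, L}; {D, L}⁺ = {D, L, P, Q}; {D, H}⁺ = {D, H} — none reach the full schema.
{D, L, M}⁺: DL→PQ adds P, Q; MQ→DHP adds H → {D, H, L, M, P, Q}. Minimal: {L, M}⁺ = {L, M}; {D, M}⁺ = {D, M}; {D, L}⁺ = {D, L, P, Q} — none reach the full schema.
{H, L, Q}⁺: HLQ→DMP adds D, M, P → {D, H, L, M, P, Q}. Minimal: {L, Q}⁺ = {L, Q}; {H, Q}⁺ = {H, Q}; {H, L}⁺ = {H, L} — none reach the full schema.
{L, M, P}⁺: MP→DH adds D, H; DL→PQ adds Q → {D, H, L, M, P, Q}. Minimal: {M, P}⁺ = {D, H, M, P, Q}; {L, P}⁺ = {L, P}; {L, M}⁺ = {L, M} — none reach the full schema.
{L, M, Q}⁺: MQ→DHP adds D, H, P → {D, H, L, M, P, Q}. Minimal: {M, Q}⁺ = {D, H, M, P, Q}; {L, Q}⁺ = {L, Q}; {L, M}⁺ = {L, M} — none reach the full schema.
Any other superkey contains one of these as a subset, so there are no further candidate keys.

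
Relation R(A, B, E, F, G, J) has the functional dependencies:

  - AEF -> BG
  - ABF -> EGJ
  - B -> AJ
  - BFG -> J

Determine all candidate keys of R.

{B, F}, {A, E, F}

Attribute F never appears on the right-hand side of any dependency, so F must belong to every candidate key.
{F}⁺ = {F}, which is not all of the schema, so we must add further attributes.
{B, F}⁺: B→AJ adds A, J; ABF→EGJ adds E, G → {A, B, E, F, G, J}. Minimal: {F}⁺ = {F}; {B}⁺ = {A, B, J} — none reach the full schema.
{A, E, F}⁺: AEF→BG adds B, G; ABF→EGJ adds J → {A, B, E, F, G, J}. Minimal: {E, F}⁺ = {E, F}; {A, F}⁺ = {A, F}; {A, E}⁺ = {A, E} — none reach the full schema.
Any other superkey contains one of these as a subset, so there are no further candidate keys.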